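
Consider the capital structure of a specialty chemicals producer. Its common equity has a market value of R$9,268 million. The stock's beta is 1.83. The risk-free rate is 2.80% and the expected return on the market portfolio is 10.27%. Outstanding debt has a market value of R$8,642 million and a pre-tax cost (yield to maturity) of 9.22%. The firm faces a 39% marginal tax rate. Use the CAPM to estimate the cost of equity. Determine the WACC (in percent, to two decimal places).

11.24%

Market risk premium = 10.27% − 2.8% = 7.47%.
Cost of equity via CAPM: Re = 2.8% + 1.83 × 7.47% = 16.4701%.
Total capital V = 9268 + 8642 = 17910.
Equity: weight = 9268/17910 = 0.5175; cost = 16.4701%.
Debt: weight = 8642/17910 = 0.4825; after-tax cost = 9.22% × (1 − 39%) = 5.6242%.
WACC = 0.5175 × 16.4701% + 0.4825 × 5.6242% = 11.2367%.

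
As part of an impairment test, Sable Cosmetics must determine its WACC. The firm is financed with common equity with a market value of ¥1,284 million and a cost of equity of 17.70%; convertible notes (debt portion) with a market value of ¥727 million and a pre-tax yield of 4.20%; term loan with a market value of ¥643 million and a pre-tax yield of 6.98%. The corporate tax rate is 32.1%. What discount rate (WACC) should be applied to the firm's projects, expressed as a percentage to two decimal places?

Total capital V = 1284 + 727 + 643 = 2654.
Equity: weight = 1284/2654 = 0.4838; cost = 17.7%.
Convertible notes (debt portion): weight = 727/2654 = 0.2739; after-tax cost = 4.2% × (1 − 32.1%) = 2.8518%.
Term loan: weight = 643/2654 = 0.2423; after-tax cost = 6.98% × (1 − 32.1%) = 4.7394%.
WACC = 0.4838 × 17.7000% + 0.2739 × 2.8518% + 0.2423 × 4.7394% = 10.4927%.

10.49%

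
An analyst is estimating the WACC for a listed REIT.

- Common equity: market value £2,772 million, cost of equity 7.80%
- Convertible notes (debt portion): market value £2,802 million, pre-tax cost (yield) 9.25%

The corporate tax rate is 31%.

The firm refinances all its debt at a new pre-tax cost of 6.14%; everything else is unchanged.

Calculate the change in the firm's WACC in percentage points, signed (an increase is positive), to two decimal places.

-1.08 pp

Current WACC:
Total capital V = 2772 + 2802 = 5574.
Equity: weight = 2772/5574 = 0.4973; cost = 7.8%.
Convertible notes (debt portion): weight = 2802/5574 = 0.5027; after-tax cost = 9.25% × (1 − 31%) = 6.3825%.
WACC = 0.4973 × 7.8000% + 0.5027 × 6.3825% = 7.0874%.
After the change:
Total capital V = 2772 + 2802 = 5574.
Equity: weight = 2772/5574 = 0.4973; cost = 7.8%.
Convertible notes (debt portion): weight = 2802/5574 = 0.5027; after-tax cost = 6.14% × (1 − 31%) = 4.2366%.
WACC = 0.4973 × 7.8000% + 0.5027 × 4.2366% = 6.0087%.
Change in WACC = 6.0087% − 7.0874% = -1.0787 pp.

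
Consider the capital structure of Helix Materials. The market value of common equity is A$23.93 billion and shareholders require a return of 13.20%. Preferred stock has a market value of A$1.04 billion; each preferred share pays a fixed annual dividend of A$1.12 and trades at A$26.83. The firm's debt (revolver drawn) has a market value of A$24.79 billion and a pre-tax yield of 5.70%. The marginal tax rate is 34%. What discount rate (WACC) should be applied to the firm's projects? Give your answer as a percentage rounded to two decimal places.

Cost of preferred: Rp = 1.12 / 26.83 = 4.1744%.
Total capital V = 23.93 + 1.04 + 24.79 = 49.76.
Equity: weight = 23.93/49.76 = 0.4809; cost = 13.2%.
Preferred: weight = 1.04/49.76 = 0.0209; cost = 4.1744%.
Revolver drawn: weight = 24.79/49.76 = 0.4982; after-tax cost = 5.7% × (1 − 34%) = 3.7620%.
WACC = 0.4809 × 13.2000% + 0.0209 × 4.1744% + 0.4982 × 3.7620% = 8.3094%.

8.31%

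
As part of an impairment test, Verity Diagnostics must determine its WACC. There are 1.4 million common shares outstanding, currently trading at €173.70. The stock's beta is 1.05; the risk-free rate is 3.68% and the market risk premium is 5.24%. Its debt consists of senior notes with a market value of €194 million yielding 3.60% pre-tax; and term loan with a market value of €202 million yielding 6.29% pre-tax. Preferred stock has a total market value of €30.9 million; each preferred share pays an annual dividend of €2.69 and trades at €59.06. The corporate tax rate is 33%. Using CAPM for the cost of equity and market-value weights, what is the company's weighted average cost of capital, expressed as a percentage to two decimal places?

5.51%

Cost of equity via CAPM: Re = 3.68% + 1.05 × 5.24% = 9.1820%.
Cost of preferred: Rp = 2.69 / 59.06 = 4.5547%.
Market value of equity E = 173.7 × 1.4m = 243.18m.
Total capital V = 243.18 + 30.9 + 194 + 202 = 670.08.
Equity: weight = 243.18/670.08 = 0.3629; cost = 9.182%.
Preferred: weight = 30.9/670.08 = 0.0461; cost = 4.5547%.
Senior notes: weight = 194/670.08 = 0.2895; after-tax cost = 3.6% × (1 − 33%) = 2.4120%.
Term loan: weight = 202/670.08 = 0.3015; after-tax cost = 6.29% × (1 − 33%) = 4.2143%.
WACC = 0.3629 × 9.1820% + 0.0461 × 4.5547% + 0.2895 × 2.4120% + 0.3015 × 4.2143% = 5.5110%.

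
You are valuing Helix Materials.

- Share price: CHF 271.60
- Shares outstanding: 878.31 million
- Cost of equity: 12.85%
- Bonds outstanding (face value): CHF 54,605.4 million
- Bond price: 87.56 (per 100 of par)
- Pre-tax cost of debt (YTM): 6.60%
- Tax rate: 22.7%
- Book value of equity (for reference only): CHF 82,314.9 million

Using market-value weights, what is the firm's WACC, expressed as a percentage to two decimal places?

11.56%

Market value of equity E = 271.6 × 878.31m = 238548.996m. Market value of debt D = 54605.4m × 87.56/100 = 47812.48824m.
Total capital V = 238548.996 + 47812.48824 = 286361.48424.
Equity: weight = 238548.996/286361.48424 = 0.8330; cost = 12.85%.
Bonds outstanding: weight = 47812.48824/286361.48424 = 0.1670; after-tax cost = 6.6% × (1 − 22.7%) = 5.1018%.
WACC = 0.8330 × 12.8500% + 0.1670 × 5.1018% = 11.5563%.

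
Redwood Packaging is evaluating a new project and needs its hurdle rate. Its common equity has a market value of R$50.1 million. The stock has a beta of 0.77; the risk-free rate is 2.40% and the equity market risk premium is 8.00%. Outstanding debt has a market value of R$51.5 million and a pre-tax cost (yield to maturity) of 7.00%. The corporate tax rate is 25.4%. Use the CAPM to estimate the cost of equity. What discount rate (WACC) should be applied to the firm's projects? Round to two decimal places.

Cost of equity via CAPM: Re = 2.4% + 0.77 × 8.0% = 8.5600%.
Total capital V = 50.1 + 51.5 = 101.6.
Equity: weight = 50.1/101.6 = 0.4931; cost = 8.56%.
Debt: weight = 51.5/101.6 = 0.5069; after-tax cost = 7% × (1 − 25.4%) = 5.2220%.
WACC = 0.4931 × 8.5600% + 0.5069 × 5.2220% = 6.8680%.

6.87%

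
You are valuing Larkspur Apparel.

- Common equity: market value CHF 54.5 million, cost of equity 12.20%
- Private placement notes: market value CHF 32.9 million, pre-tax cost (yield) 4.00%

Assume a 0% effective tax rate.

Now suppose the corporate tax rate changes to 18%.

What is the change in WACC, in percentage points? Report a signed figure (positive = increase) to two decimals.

Current WACC:
Total capital V = 54.5 + 32.9 = 87.4.
Equity: weight = 54.5/87.4 = 0.6236; cost = 12.2%.
Private placement notes: weight = 32.9/87.4 = 0.3764; after-tax cost = 4% × (1 − 0%) = 4.0000%.
WACC = 0.6236 × 12.2000% + 0.3764 × 4.0000% = 9.1133%.
After the change:
Total capital V = 54.5 + 32.9 = 87.4.
Equity: weight = 54.5/87.4 = 0.6236; cost = 12.2%.
Private placement notes: weight = 32.9/87.4 = 0.3764; after-tax cost = 4% × (1 − 18%) = 3.2800%.
WACC = 0.6236 × 12.2000% + 0.3764 × 3.2800% = 8.8422%.
Change in WACC = 8.8422% − 9.1133% = -0.2710 pp.

-0.27 pp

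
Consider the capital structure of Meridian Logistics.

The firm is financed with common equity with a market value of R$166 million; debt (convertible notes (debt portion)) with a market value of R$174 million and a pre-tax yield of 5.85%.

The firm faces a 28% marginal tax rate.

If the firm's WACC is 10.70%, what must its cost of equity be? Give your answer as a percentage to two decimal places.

17.50%

Total capital V = 166 + 174 = 340.
Equity weight = 166/340 = 0.4882.
Convertible notes (debt portion) weight = 174/340 = 0.5118.
Debt contribution = 0.5118 × 5.85% × (1 − 28%) = 2.1556%.
Required equity contribution = 10.7% − 2.1556% = 8.5444%.
Re = 8.5444% / 0.4882 = 17.5007%.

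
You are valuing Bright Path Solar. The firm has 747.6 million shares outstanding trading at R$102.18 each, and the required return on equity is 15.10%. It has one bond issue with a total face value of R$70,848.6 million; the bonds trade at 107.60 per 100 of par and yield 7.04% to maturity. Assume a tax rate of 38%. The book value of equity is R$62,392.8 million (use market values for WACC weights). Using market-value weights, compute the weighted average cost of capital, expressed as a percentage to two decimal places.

Market value of equity E = 102.18 × 747.6m = 76389.768m. Market value of debt D = 70848.6m × 107.6/100 = 76233.0936m.
Total capital V = 76389.768 + 76233.0936 = 152622.8616.
Equity: weight = 76389.768/152622.8616 = 0.5005; cost = 15.1%.
Bonds outstanding: weight = 76233.0936/152622.8616 = 0.4995; after-tax cost = 7.04% × (1 − 38%) = 4.3648%.
WACC = 0.5005 × 15.1000% + 0.4995 × 4.3648% = 9.7379%.

9.74%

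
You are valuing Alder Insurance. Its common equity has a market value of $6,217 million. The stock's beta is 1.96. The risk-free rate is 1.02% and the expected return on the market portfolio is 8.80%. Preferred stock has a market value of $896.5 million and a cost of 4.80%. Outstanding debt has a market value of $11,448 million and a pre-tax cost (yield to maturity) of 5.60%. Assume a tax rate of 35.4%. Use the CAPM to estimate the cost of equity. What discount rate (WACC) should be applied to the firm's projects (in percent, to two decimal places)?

7.91%

Market risk premium = 8.8% − 1.02% = 7.78%.
Cost of equity via CAPM: Re = 1.02% + 1.96 × 7.78% = 16.2688%.
Total capital V = 6217 + 896.5 + 11448 = 18561.5.
Equity: weight = 6217/18561.5 = 0.3349; cost = 16.2688%.
Preferred: weight = 896.5/18561.5 = 0.0483; cost = 4.8%.
Debt: weight = 11448/18561.5 = 0.6168; after-tax cost = 5.6% × (1 − 35.4%) = 3.6176%.
WACC = 0.3349 × 16.2688% + 0.0483 × 4.8000% + 0.6168 × 3.6176% = 7.9121%.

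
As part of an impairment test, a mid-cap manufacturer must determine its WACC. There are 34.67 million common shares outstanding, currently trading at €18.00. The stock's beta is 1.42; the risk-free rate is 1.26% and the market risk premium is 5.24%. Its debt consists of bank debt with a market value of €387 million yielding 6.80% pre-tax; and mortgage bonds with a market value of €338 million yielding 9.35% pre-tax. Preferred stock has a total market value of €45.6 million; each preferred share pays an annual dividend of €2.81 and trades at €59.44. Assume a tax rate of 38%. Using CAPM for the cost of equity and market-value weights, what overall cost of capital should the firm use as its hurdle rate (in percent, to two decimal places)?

6.62%

Cost of equity via CAPM: Re = 1.26% + 1.42 × 5.24% = 8.7008%.
Cost of preferred: Rp = 2.81 / 59.44 = 4.7275%.
Market value of equity E = 18.0 × 34.67m = 624.06m.
Total capital V = 624.06 + 45.6 + 387 + 338 = 1394.66.
Equity: weight = 624.06/1394.66 = 0.4475; cost = 8.7008%.
Preferred: weight = 45.6/1394.66 = 0.0327; cost = 4.7275%.
Bank debt: weight = 387/1394.66 = 0.2775; after-tax cost = 6.8% × (1 − 38%) = 4.2160%.
Mortgage bonds: weight = 338/1394.66 = 0.2424; after-tax cost = 9.35% × (1 − 38%) = 5.7970%.
WACC = 0.4475 × 8.7008% + 0.0327 × 4.7275% + 0.2775 × 4.2160% + 0.2424 × 5.7970% = 6.6227%.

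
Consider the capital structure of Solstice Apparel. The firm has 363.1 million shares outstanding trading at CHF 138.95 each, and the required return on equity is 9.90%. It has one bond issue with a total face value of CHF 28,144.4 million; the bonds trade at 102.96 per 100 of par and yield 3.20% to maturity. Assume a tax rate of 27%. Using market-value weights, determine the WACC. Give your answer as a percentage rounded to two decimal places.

Market value of equity E = 138.95 × 363.1m = 50452.745m. Market value of debt D = 28144.4m × 102.96/100 = 28977.47424m.
Total capital V = 50452.745 + 28977.47424 = 79430.21924.
Equity: weight = 50452.745/79430.21924 = 0.6352; cost = 9.9%.
Bonds outstanding: weight = 28977.47424/79430.21924 = 0.3648; after-tax cost = 3.2% × (1 − 27%) = 2.3360%.
WACC = 0.6352 × 9.9000% + 0.3648 × 2.3360% = 7.1405%.

7.14%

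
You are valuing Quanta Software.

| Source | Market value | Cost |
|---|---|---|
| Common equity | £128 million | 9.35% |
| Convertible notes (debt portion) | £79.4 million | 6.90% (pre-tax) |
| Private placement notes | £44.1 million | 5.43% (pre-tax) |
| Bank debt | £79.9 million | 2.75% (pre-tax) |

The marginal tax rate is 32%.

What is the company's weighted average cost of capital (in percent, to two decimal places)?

Total capital V = 128 + 79.4 + 44.1 + 79.9 = 331.4.
Equity: weight = 128/331.4 = 0.3862; cost = 9.35%.
Convertible notes (debt portion): weight = 79.4/331.4 = 0.2396; after-tax cost = 6.9% × (1 − 32%) = 4.6920%.
Private placement notes: weight = 44.1/331.4 = 0.1331; after-tax cost = 5.43% × (1 − 32%) = 3.6924%.
Bank debt: weight = 79.9/331.4 = 0.2411; after-tax cost = 2.75% × (1 − 32%) = 1.8700%.
WACC = 0.3862 × 9.3500% + 0.2396 × 4.6920% + 0.1331 × 3.6924% + 0.2411 × 1.8700% = 5.6777%.

5.68%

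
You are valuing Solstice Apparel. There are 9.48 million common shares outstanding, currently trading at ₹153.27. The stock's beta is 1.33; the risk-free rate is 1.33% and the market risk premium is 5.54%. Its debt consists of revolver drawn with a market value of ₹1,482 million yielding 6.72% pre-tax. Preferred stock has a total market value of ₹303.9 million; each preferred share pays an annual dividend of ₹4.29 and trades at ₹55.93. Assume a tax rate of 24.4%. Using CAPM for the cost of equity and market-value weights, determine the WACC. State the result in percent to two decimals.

Cost of equity via CAPM: Re = 1.33% + 1.33 × 5.54% = 8.6982%.
Cost of preferred: Rp = 4.29 / 55.93 = 7.6703%.
Market value of equity E = 153.27 × 9.48m = 1452.9996m.
Total capital V = 1452.9996 + 303.9 + 1482 = 3238.8996.
Equity: weight = 1452.9996/3238.8996 = 0.4486; cost = 8.6982%.
Preferred: weight = 303.9/3238.8996 = 0.0938; cost = 7.6703%.
Revolver drawn: weight = 1482/3238.8996 = 0.4576; after-tax cost = 6.72% × (1 − 24.4%) = 5.0803%.
WACC = 0.4486 × 8.6982% + 0.0938 × 7.6703% + 0.4576 × 5.0803% = 6.9463%.

6.95%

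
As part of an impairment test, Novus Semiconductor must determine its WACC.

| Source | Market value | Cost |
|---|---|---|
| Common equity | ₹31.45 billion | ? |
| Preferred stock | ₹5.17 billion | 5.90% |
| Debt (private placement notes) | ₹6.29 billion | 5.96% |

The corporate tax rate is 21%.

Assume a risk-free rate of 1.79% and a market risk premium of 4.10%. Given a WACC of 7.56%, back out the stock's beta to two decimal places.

1.61

Total capital V = 31.45 + 5.17 + 6.29 = 42.91.
Equity weight = 31.45/42.91 = 0.7329.
Preferred weight = 5.17/42.91 = 0.1205.
Private placement notes weight = 6.29/42.91 = 0.1466.
Debt contribution = 0.1466 × 5.96% × (1 − 21%) = 0.6902%.
Preferred contribution = 0.1205 × 5.9% = 0.7109%.
Required equity contribution = 7.56% − 1.4010% = 6.1590%  ⇒  Re = 8.4032%.
CAPM: 8.4032% = 1.79% + β × 4.1%  ⇒  β = 1.6130.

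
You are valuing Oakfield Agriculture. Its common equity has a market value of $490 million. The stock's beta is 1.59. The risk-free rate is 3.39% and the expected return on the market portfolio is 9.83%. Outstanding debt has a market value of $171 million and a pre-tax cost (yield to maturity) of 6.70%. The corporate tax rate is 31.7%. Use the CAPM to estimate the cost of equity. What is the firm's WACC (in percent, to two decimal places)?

11.29%

Market risk premium = 9.83% − 3.39% = 6.44%.
Cost of equity via CAPM: Re = 3.39% + 1.59 × 6.44% = 13.6296%.
Total capital V = 490 + 171 = 661.
Equity: weight = 490/661 = 0.7413; cost = 13.6296%.
Debt: weight = 171/661 = 0.2587; after-tax cost = 6.7% × (1 − 31.7%) = 4.5761%.
WACC = 0.7413 × 13.6296% + 0.2587 × 4.5761% = 11.2875%.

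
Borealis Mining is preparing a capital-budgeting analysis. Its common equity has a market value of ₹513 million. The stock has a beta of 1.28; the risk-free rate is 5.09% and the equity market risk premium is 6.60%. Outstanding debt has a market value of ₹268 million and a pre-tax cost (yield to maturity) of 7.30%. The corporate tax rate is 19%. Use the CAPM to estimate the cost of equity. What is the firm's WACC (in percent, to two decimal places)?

Cost of equity via CAPM: Re = 5.09% + 1.28 × 6.6% = 13.5380%.
Total capital V = 513 + 268 = 781.
Equity: weight = 513/781 = 0.6569; cost = 13.538%.
Debt: weight = 268/781 = 0.3431; after-tax cost = 7.3% × (1 − 19%) = 5.9130%.
WACC = 0.6569 × 13.5380% + 0.3431 × 5.9130% = 10.9215%.

10.92%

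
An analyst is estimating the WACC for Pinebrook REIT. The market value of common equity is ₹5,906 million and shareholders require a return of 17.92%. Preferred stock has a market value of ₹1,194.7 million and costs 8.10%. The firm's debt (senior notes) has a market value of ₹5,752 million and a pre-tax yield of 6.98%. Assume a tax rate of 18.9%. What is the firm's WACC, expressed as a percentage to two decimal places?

11.52%

Total capital V = 5906 + 1194.7 + 5752 = 12852.7.
Equity: weight = 5906/12852.7 = 0.4595; cost = 17.92%.
Preferred: weight = 1194.7/12852.7 = 0.0930; cost = 8.1%.
Senior notes: weight = 5752/12852.7 = 0.4475; after-tax cost = 6.98% × (1 − 18.9%) = 5.6608%.
WACC = 0.4595 × 17.9200% + 0.0930 × 8.1000% + 0.4475 × 5.6608% = 11.5208%.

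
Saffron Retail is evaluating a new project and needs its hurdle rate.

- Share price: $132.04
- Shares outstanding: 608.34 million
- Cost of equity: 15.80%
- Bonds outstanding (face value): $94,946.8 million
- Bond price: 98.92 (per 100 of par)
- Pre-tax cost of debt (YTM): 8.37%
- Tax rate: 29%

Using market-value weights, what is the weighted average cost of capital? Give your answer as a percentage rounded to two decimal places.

10.49%

Market value of equity E = 132.04 × 608.34m = 80325.2136m. Market value of debt D = 94946.8m × 98.92/100 = 93921.37456m.
Total capital V = 80325.2136 + 93921.37456 = 174246.58816.
Equity: weight = 80325.2136/174246.58816 = 0.4610; cost = 15.8%.
Bonds outstanding: weight = 93921.37456/174246.58816 = 0.5390; after-tax cost = 8.37% × (1 − 29%) = 5.9427%.
WACC = 0.4610 × 15.8000% + 0.5390 × 5.9427% = 10.4868%.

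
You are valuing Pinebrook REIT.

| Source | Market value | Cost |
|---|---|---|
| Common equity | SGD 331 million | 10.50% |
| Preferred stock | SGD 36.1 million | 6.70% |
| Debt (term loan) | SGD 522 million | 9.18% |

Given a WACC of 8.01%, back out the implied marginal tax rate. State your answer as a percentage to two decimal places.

28.96%

Total capital V = 331 + 36.1 + 522 = 889.1.
Equity weight = 331/889.1 = 0.3723.
Preferred weight = 36.1/889.1 = 0.0406.
Term loan weight = 522/889.1 = 0.5871.
Equity contribution = 0.3723 × 10.5% = 3.9090%.
Preferred contribution = 0.0406 × 6.7% = 0.2720%.
Debt contribution must be 8.01% − 4.1810% = 3.8290%.
0.5871 × 9.18% × (1 − T) = 3.8290%  ⇒  (1 − T) = 0.7104.
T = 28.9576%.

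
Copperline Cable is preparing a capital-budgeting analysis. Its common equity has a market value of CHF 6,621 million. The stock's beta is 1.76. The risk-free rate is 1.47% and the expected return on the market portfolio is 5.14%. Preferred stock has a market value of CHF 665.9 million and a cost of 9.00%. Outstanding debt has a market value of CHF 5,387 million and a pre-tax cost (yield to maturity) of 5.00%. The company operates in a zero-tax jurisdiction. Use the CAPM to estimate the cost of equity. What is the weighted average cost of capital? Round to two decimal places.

Market risk premium = 5.14% − 1.47% = 3.67%.
Cost of equity via CAPM: Re = 1.47% + 1.76 × 3.67% = 7.9292%.
Total capital V = 6621 + 665.9 + 5387 = 12673.9.
Equity: weight = 6621/12673.9 = 0.5224; cost = 7.9292%.
Preferred: weight = 665.9/12673.9 = 0.0525; cost = 9%.
Debt: weight = 5387/12673.9 = 0.4250; after-tax cost = 5% × (1 − 0%) = 5.0000%.
WACC = 0.5224 × 7.9292% + 0.0525 × 9.0000% + 0.4250 × 5.0000% = 6.7404%.

6.74%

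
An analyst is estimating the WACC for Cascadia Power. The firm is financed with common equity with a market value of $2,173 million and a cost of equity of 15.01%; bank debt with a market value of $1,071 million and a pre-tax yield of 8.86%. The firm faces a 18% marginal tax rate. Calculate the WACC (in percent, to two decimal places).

Total capital V = 2173 + 1071 = 3244.
Equity: weight = 2173/3244 = 0.6699; cost = 15.01%.
Bank debt: weight = 1071/3244 = 0.3301; after-tax cost = 8.86% × (1 − 18%) = 7.2652%.
WACC = 0.6699 × 15.0100% + 0.3301 × 7.2652% = 12.4531%.

12.45%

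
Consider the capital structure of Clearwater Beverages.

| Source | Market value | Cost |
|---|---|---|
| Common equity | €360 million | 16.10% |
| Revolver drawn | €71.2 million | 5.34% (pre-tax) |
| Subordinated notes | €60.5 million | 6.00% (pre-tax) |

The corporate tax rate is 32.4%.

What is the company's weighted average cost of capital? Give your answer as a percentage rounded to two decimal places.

12.81%

Total capital V = 360 + 71.2 + 60.5 = 491.7.
Equity: weight = 360/491.7 = 0.7322; cost = 16.1%.
Revolver drawn: weight = 71.2/491.7 = 0.1448; after-tax cost = 5.34% × (1 − 32.4%) = 3.6098%.
Subordinated notes: weight = 60.5/491.7 = 0.1230; after-tax cost = 6% × (1 − 32.4%) = 4.0560%.
WACC = 0.7322 × 16.1000% + 0.1448 × 3.6098% + 0.1230 × 4.0560% = 12.8095%.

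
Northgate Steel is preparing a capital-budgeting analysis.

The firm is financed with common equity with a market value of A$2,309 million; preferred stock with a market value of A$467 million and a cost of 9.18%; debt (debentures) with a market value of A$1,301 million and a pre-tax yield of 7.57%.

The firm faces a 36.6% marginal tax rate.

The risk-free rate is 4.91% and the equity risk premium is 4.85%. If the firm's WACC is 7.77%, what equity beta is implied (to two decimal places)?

Total capital V = 2309 + 467 + 1301 = 4077.
Equity weight = 2309/4077 = 0.5663.
Preferred weight = 467/4077 = 0.1145.
Debentures weight = 1301/4077 = 0.3191.
Debt contribution = 0.3191 × 7.57% × (1 − 36.6%) = 1.5315%.
Preferred contribution = 0.1145 × 9.18% = 1.0515%.
Required equity contribution = 7.77% − 2.5830% = 5.1870%  ⇒  Re = 9.1586%.
CAPM: 9.1586% = 4.91% + β × 4.85%  ⇒  β = 0.8760.

0.88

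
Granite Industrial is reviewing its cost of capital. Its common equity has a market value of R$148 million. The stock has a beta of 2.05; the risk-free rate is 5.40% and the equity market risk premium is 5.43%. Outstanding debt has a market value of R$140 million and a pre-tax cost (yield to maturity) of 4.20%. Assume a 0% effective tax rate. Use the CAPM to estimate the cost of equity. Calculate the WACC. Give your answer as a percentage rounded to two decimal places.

10.54%

Cost of equity via CAPM: Re = 5.4% + 2.05 × 5.43% = 16.5315%.
Total capital V = 148 + 140 = 288.
Equity: weight = 148/288 = 0.5139; cost = 16.5315%.
Debt: weight = 140/288 = 0.4861; after-tax cost = 4.2% × (1 − 0%) = 4.2000%.
WACC = 0.5139 × 16.5315% + 0.4861 × 4.2000% = 10.5370%.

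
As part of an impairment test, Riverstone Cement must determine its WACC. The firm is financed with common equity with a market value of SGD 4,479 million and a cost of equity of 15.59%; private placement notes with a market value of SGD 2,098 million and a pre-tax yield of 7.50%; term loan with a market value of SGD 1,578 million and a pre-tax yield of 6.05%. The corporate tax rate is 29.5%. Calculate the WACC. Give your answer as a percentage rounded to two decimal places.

10.75%

Total capital V = 4479 + 2098 + 1578 = 8155.
Equity: weight = 4479/8155 = 0.5492; cost = 15.59%.
Private placement notes: weight = 2098/8155 = 0.2573; after-tax cost = 7.5% × (1 − 29.5%) = 5.2875%.
Term loan: weight = 1578/8155 = 0.1935; after-tax cost = 6.05% × (1 − 29.5%) = 4.2652%.
WACC = 0.5492 × 15.5900% + 0.2573 × 5.2875% + 0.1935 × 4.2652% = 10.7482%.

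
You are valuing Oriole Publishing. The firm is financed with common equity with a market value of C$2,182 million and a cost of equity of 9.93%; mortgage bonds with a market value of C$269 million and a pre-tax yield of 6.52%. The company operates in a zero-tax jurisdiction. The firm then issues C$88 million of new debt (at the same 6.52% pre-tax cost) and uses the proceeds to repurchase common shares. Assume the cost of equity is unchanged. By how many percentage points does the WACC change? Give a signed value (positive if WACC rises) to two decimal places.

Current WACC:
Total capital V = 2182 + 269 = 2451.
Equity: weight = 2182/2451 = 0.8902; cost = 9.93%.
Mortgage bonds: weight = 269/2451 = 0.1098; after-tax cost = 6.52% × (1 − 0%) = 6.5200%.
WACC = 0.8902 × 9.9300% + 0.1098 × 6.5200% = 9.5557%.
After the change:
Total capital V = 2094 + 357 = 2451.
Equity: weight = 2094/2451 = 0.8543; cost = 9.93%.
Mortgage bonds: weight = 357/2451 = 0.1457; after-tax cost = 6.52% × (1 − 0%) = 6.5200%.
WACC = 0.8543 × 9.9300% + 0.1457 × 6.5200% = 9.4333%.
Change in WACC = 9.4333% − 9.5557% = -0.1224 pp.

-0.12 pp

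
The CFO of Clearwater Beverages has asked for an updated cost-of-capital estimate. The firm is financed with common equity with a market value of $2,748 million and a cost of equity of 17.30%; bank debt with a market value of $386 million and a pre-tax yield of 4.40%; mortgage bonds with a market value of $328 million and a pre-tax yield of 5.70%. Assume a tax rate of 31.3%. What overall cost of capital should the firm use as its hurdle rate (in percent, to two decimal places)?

Total capital V = 2748 + 386 + 328 = 3462.
Equity: weight = 2748/3462 = 0.7938; cost = 17.3%.
Bank debt: weight = 386/3462 = 0.1115; after-tax cost = 4.4% × (1 − 31.3%) = 3.0228%.
Mortgage bonds: weight = 328/3462 = 0.0947; after-tax cost = 5.7% × (1 − 31.3%) = 3.9159%.
WACC = 0.7938 × 17.3000% + 0.1115 × 3.0228% + 0.0947 × 3.9159% = 14.4401%.

14.44%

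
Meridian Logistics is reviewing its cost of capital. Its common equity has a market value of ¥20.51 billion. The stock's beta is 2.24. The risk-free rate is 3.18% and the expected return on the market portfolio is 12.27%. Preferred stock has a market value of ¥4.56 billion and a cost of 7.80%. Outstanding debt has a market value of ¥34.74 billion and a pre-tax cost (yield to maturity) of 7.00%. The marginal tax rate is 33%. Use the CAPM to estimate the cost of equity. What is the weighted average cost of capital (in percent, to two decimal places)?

Market risk premium = 12.27% − 3.18% = 9.09%.
Cost of equity via CAPM: Re = 3.18% + 2.24 × 9.09% = 23.5416%.
Total capital V = 20.51 + 4.56 + 34.74 = 59.81.
Equity: weight = 20.51/59.81 = 0.3429; cost = 23.5416%.
Preferred: weight = 4.56/59.81 = 0.0762; cost = 7.8%.
Debt: weight = 34.74/59.81 = 0.5808; after-tax cost = 7% × (1 − 33%) = 4.6900%.
WACC = 0.3429 × 23.5416% + 0.0762 × 7.8000% + 0.5808 × 4.6900% = 11.3917%.

11.39%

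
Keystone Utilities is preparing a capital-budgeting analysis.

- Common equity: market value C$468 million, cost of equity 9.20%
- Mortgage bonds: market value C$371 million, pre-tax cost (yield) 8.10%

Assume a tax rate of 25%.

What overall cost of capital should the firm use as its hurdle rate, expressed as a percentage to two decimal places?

Total capital V = 468 + 371 = 839.
Equity: weight = 468/839 = 0.5578; cost = 9.2%.
Mortgage bonds: weight = 371/839 = 0.4422; after-tax cost = 8.1% × (1 − 25%) = 6.0750%.
WACC = 0.5578 × 9.2000% + 0.4422 × 6.0750% = 7.8181%.

7.82%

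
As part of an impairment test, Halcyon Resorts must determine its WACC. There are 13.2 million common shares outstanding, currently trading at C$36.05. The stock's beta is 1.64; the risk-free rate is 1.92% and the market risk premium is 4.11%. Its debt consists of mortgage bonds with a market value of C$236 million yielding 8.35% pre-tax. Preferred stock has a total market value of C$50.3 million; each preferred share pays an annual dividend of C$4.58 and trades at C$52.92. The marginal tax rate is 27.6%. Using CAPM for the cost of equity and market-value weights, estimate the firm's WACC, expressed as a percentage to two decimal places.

Cost of equity via CAPM: Re = 1.92% + 1.64 × 4.11% = 8.6604%.
Cost of preferred: Rp = 4.58 / 52.92 = 8.6546%.
Market value of equity E = 36.05 × 13.2m = 475.86m.
Total capital V = 475.86 + 50.3 + 236 = 762.16.
Equity: weight = 475.86/762.16 = 0.6244; cost = 8.6604%.
Preferred: weight = 50.3/762.16 = 0.0660; cost = 8.6546%.
Mortgage bonds: weight = 236/762.16 = 0.3096; after-tax cost = 8.35% × (1 − 27.6%) = 6.0454%.
WACC = 0.6244 × 8.6604% + 0.0660 × 8.6546% + 0.3096 × 6.0454% = 7.8503%.

7.85%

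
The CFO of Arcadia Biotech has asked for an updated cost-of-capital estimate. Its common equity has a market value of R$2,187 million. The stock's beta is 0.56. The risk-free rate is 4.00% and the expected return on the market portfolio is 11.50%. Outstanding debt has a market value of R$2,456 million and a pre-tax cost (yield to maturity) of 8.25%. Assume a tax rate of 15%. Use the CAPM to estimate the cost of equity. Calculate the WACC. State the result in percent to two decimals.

Market risk premium = 11.5% − 4.0% = 7.5%.
Cost of equity via CAPM: Re = 4.0% + 0.56 × 7.5% = 8.2000%.
Total capital V = 2187 + 2456 = 4643.
Equity: weight = 2187/4643 = 0.4710; cost = 8.2%.
Debt: weight = 2456/4643 = 0.5290; after-tax cost = 8.25% × (1 − 15%) = 7.0125%.
WACC = 0.4710 × 8.2000% + 0.5290 × 7.0125% = 7.5719%.

7.57%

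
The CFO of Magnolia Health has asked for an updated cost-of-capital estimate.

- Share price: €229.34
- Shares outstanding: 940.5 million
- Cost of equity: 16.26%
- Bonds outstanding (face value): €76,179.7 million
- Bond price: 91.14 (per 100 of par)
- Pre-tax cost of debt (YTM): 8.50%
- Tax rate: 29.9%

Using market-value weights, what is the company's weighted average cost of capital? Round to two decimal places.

Market value of equity E = 229.34 × 940.5m = 215694.27m. Market value of debt D = 76179.7m × 91.14/100 = 69430.17858m.
Total capital V = 215694.27 + 69430.17858 = 285124.44858.
Equity: weight = 215694.27/285124.44858 = 0.7565; cost = 16.26%.
Bonds outstanding: weight = 69430.17858/285124.44858 = 0.2435; after-tax cost = 8.5% × (1 − 29.9%) = 5.9585%.
WACC = 0.7565 × 16.2600% + 0.2435 × 5.9585% = 13.7515%.

13.75%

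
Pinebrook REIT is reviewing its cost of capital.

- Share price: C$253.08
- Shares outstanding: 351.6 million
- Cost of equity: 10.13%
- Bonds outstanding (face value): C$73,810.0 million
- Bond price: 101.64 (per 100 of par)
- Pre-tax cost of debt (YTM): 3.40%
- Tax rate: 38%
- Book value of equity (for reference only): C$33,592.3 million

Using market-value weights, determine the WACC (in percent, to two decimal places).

Market value of equity E = 253.08 × 351.6m = 88982.928m. Market value of debt D = 73810m × 101.64/100 = 75020.484m.
Total capital V = 88982.928 + 75020.484 = 164003.412.
Equity: weight = 88982.928/164003.412 = 0.5426; cost = 10.13%.
Bonds outstanding: weight = 75020.484/164003.412 = 0.4574; after-tax cost = 3.4% × (1 − 38%) = 2.1080%.
WACC = 0.5426 × 10.1300% + 0.4574 × 2.1080% = 6.4605%.

6.46%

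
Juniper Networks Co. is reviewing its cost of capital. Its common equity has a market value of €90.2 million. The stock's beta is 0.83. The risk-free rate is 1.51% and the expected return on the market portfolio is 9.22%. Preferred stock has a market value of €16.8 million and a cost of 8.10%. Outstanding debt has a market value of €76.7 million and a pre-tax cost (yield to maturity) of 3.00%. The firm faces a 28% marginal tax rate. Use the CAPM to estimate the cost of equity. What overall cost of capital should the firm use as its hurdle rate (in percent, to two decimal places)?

Market risk premium = 9.22% − 1.51% = 7.71%.
Cost of equity via CAPM: Re = 1.51% + 0.83 × 7.71% = 7.9093%.
Total capital V = 90.2 + 16.8 + 76.7 = 183.7.
Equity: weight = 90.2/183.7 = 0.4910; cost = 7.9093%.
Preferred: weight = 16.8/183.7 = 0.0915; cost = 8.1%.
Debt: weight = 76.7/183.7 = 0.4175; after-tax cost = 3% × (1 − 28%) = 2.1600%.
WACC = 0.4910 × 7.9093% + 0.0915 × 8.1000% + 0.4175 × 2.1600% = 5.5262%.

5.53%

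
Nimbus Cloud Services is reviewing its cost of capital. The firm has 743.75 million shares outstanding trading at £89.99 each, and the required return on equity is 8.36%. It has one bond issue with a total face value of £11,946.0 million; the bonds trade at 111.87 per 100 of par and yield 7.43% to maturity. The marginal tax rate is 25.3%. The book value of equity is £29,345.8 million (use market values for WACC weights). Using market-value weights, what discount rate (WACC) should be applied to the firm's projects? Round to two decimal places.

7.89%

Market value of equity E = 89.99 × 743.75m = 66930.0625m. Market value of debt D = 11946m × 111.87/100 = 13363.9902m.
Total capital V = 66930.0625 + 13363.9902 = 80294.0527.
Equity: weight = 66930.0625/80294.0527 = 0.8336; cost = 8.36%.
Bonds outstanding: weight = 13363.9902/80294.0527 = 0.1664; after-tax cost = 7.43% × (1 − 25.3%) = 5.5502%.
WACC = 0.8336 × 8.3600% + 0.1664 × 5.5502% = 7.8923%.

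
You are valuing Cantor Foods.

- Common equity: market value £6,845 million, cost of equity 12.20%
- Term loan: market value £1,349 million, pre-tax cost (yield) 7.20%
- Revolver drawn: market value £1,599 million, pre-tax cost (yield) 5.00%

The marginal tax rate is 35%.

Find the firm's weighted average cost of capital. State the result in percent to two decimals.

9.70%

Total capital V = 6845 + 1349 + 1599 = 9793.
Equity: weight = 6845/9793 = 0.6990; cost = 12.2%.
Term loan: weight = 1349/9793 = 0.1378; after-tax cost = 7.2% × (1 − 35%) = 4.6800%.
Revolver drawn: weight = 1599/9793 = 0.1633; after-tax cost = 5% × (1 − 35%) = 3.2500%.
WACC = 0.6990 × 12.2000% + 0.1378 × 4.6800% + 0.1633 × 3.2500% = 9.7028%.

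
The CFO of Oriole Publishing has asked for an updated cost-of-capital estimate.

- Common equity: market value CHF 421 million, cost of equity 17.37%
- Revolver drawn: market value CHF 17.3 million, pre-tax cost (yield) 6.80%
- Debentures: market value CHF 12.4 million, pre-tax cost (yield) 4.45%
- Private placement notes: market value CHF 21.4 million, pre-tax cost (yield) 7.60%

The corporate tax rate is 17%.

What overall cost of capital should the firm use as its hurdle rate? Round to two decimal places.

Total capital V = 421 + 17.3 + 12.4 + 21.4 = 472.1.
Equity: weight = 421/472.1 = 0.8918; cost = 17.37%.
Revolver drawn: weight = 17.3/472.1 = 0.0366; after-tax cost = 6.8% × (1 − 17%) = 5.6440%.
Debentures: weight = 12.4/472.1 = 0.0263; after-tax cost = 4.45% × (1 − 17%) = 3.6935%.
Private placement notes: weight = 21.4/472.1 = 0.0453; after-tax cost = 7.6% × (1 − 17%) = 6.3080%.
WACC = 0.8918 × 17.3700% + 0.0366 × 5.6440% + 0.0263 × 3.6935% + 0.0453 × 6.3080% = 16.0796%.

16.08%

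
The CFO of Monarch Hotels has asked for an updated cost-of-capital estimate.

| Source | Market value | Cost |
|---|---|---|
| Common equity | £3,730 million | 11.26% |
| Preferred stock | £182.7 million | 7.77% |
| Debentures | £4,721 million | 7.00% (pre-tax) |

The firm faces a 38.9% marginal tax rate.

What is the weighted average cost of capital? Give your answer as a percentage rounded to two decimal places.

Total capital V = 3730 + 182.7 + 4721 = 8633.7.
Equity: weight = 3730/8633.7 = 0.4320; cost = 11.26%.
Preferred: weight = 182.7/8633.7 = 0.0212; cost = 7.77%.
Debentures: weight = 4721/8633.7 = 0.5468; after-tax cost = 7% × (1 − 38.9%) = 4.2770%.
WACC = 0.4320 × 11.2600% + 0.0212 × 7.7700% + 0.5468 × 4.2770% = 7.3678%.

7.37%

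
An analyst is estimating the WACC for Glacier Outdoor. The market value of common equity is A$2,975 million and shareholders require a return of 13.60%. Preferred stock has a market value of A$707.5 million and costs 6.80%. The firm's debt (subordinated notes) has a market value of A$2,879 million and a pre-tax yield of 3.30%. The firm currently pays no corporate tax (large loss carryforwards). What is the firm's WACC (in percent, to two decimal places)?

8.35%

Total capital V = 2975 + 707.5 + 2879 = 6561.5.
Equity: weight = 2975/6561.5 = 0.4534; cost = 13.6%.
Preferred: weight = 707.5/6561.5 = 0.1078; cost = 6.8%.
Subordinated notes: weight = 2879/6561.5 = 0.4388; after-tax cost = 3.3% × (1 − 0%) = 3.3000%.
WACC = 0.4534 × 13.6000% + 0.1078 × 6.8000% + 0.4388 × 3.3000% = 8.3474%.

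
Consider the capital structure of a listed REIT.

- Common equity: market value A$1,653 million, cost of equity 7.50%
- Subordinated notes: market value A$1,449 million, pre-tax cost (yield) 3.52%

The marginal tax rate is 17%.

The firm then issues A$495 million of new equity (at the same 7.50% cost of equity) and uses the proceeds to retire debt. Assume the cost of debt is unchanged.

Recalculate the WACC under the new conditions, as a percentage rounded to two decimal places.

6.09%

After the change:
Total capital V = 2148 + 954 = 3102.
Equity: weight = 2148/3102 = 0.6925; cost = 7.5%.
Subordinated notes: weight = 954/3102 = 0.3075; after-tax cost = 3.52% × (1 − 17%) = 2.9216%.
WACC = 0.6925 × 7.5000% + 0.3075 × 2.9216% = 6.0919%.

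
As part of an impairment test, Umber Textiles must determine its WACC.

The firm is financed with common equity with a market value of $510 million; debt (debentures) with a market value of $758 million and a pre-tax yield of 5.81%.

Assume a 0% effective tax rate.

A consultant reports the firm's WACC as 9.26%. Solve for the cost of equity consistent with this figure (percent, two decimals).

Total capital V = 510 + 758 = 1268.
Equity weight = 510/1268 = 0.4022.
Debentures weight = 758/1268 = 0.5978.
Debt contribution = 0.5978 × 5.81% × (1 − 0%) = 3.4732%.
Required equity contribution = 9.26% − 3.4732% = 5.7868%.
Re = 5.7868% / 0.4022 = 14.3876%.

14.39%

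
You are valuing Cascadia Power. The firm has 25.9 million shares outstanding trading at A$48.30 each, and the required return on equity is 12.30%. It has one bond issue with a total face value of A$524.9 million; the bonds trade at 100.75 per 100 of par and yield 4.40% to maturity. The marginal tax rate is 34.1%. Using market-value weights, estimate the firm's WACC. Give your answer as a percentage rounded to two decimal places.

9.51%

Market value of equity E = 48.3 × 25.9m = 1250.97m. Market value of debt D = 524.9m × 100.75/100 = 528.83675m.
Total capital V = 1250.97 + 528.83675 = 1779.80675.
Equity: weight = 1250.97/1779.80675 = 0.7029; cost = 12.3%.
Bonds outstanding: weight = 528.83675/1779.80675 = 0.2971; after-tax cost = 4.4% × (1 − 34.1%) = 2.8996%.
WACC = 0.7029 × 12.3000% + 0.2971 × 2.8996% = 9.5068%.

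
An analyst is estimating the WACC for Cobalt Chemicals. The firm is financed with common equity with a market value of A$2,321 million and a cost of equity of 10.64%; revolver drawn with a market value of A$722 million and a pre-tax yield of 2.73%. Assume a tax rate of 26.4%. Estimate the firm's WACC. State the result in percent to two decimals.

Total capital V = 2321 + 722 = 3043.
Equity: weight = 2321/3043 = 0.7627; cost = 10.64%.
Revolver drawn: weight = 722/3043 = 0.2373; after-tax cost = 2.73% × (1 − 26.4%) = 2.0093%.
WACC = 0.7627 × 10.6400% + 0.2373 × 2.0093% = 8.5922%.

8.59%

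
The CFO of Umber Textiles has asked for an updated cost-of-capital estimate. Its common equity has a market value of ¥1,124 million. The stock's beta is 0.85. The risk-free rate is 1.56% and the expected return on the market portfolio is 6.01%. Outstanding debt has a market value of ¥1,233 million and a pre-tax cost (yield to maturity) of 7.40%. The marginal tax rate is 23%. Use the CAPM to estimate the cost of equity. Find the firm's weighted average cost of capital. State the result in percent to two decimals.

5.53%

Market risk premium = 6.01% − 1.56% = 4.45%.
Cost of equity via CAPM: Re = 1.56% + 0.85 × 4.45% = 5.3425%.
Total capital V = 1124 + 1233 = 2357.
Equity: weight = 1124/2357 = 0.4769; cost = 5.3425%.
Debt: weight = 1233/2357 = 0.5231; after-tax cost = 7.4% × (1 − 23%) = 5.6980%.
WACC = 0.4769 × 5.3425% + 0.5231 × 5.6980% = 5.5285%.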